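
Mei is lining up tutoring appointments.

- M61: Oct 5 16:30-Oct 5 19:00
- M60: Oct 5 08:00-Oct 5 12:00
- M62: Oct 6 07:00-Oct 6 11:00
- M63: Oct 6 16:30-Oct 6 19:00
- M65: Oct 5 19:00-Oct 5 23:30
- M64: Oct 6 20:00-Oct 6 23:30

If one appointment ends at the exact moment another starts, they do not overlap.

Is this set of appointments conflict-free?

Sorted by start: M60, M61, M65, M62, M63, M64.
M61 starts after M60 ends, so M60 has no further overlaps.
M65 starts exactly when M61 ends (back-to-back, no overlap), so M61 has no further overlaps.
M62 starts after M65 ends, so M65 has no further overlaps.
M63 starts after M62 ends, so M62 has no further overlaps.
M64 starts after M63 ends.
Every pair is clear; the schedule has no overlaps.

Yes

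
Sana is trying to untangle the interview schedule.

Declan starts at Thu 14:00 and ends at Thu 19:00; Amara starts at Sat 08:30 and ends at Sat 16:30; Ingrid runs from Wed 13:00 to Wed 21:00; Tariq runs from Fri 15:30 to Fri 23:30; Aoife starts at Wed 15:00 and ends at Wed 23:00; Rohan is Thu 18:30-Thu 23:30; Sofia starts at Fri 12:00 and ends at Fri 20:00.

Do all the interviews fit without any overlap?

No

Sorted by start: Ingrid, Aoife, Declan, Rohan, Sofia, Tariq, Amara.
Aoife starts before Ingrid ends → Ingrid and Aoife overlap.
That's a conflict, so the schedule is not conflict-free.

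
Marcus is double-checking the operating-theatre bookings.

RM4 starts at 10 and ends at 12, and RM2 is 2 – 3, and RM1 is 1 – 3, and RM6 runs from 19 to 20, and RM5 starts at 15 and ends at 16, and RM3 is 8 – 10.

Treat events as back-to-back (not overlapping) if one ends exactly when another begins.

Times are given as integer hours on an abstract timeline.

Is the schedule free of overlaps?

Two intervals overlap when each starts before the other ends.
Sorted by start: RM1, RM2, RM3, RM4, RM5, RM6.
RM2 starts before RM1 ends → RM1 and RM2 overlap.
That's a conflict, so the schedule is not conflict-free.

No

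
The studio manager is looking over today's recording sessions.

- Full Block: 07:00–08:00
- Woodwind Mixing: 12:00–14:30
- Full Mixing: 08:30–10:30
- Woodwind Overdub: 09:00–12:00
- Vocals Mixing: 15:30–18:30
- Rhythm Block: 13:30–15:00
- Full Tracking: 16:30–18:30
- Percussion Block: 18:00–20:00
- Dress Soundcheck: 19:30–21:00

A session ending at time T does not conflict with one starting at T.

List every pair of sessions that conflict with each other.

Sorted by start: Full Block, Full Mixing, Woodwind Overdub, Woodwind Mixing, Rhythm Block, Vocals Mixing, Full Tracking, Percussion Block, Dress Soundcheck.
Full Mixing starts after Full Block ends, so Full Block has no further overlaps.
Woodwind Overdub starts before Full Mixing ends → Full Mixing and Woodwind Overdub overlap.
Woodwind Mixing starts after Full Mixing ends, so Full Mixing has no further overlaps.
Woodwind Mixing starts exactly when Woodwind Overdub ends (back-to-back, no overlap), so Woodwind Overdub has no further overlaps.
Rhythm Block starts before Woodwind Mixing ends → Woodwind Mixing and Rhythm Block overlap.
Vocals Mixing starts after Woodwind Mixing ends, so Woodwind Mixing has no further overlaps.
Vocals Mixing starts after Rhythm Block ends, so Rhythm Block has no further overlaps.
Full Tracking starts before Vocals Mixing ends → Vocals Mixing and Full Tracking overlap.
Percussion Block starts before Vocals Mixing ends → Vocals Mixing and Percussion Block overlap.
Dress Soundcheck starts after Vocals Mixing ends.
Percussion Block starts before Full Tracking ends → Full Tracking and Percussion Block overlap.
Dress Soundcheck starts after Full Tracking ends.
Dress Soundcheck starts before Percussion Block ends → Percussion Block and Dress Soundcheck overlap.

Dress Soundcheck & Percussion Block, Full Mixing & Woodwind Overdub, Full Tracking & Percussion Block, Full Tracking & Vocals Mixing, Percussion Block & Vocals Mixing, Rhythm Block & Woodwind Mixing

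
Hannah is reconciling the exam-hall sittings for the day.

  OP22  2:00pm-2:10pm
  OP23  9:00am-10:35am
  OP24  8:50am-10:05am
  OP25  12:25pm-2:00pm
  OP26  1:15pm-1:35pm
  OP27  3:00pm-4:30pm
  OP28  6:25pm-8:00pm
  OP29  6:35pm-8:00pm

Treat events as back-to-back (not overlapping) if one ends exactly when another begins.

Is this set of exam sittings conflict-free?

No

Sorted by start: OP24, OP23, OP25, OP26, OP22, OP27, OP28, OP29.
OP23 starts before OP24 ends → OP24 and OP23 overlap.
That's a conflict, so the schedule is not conflict-free.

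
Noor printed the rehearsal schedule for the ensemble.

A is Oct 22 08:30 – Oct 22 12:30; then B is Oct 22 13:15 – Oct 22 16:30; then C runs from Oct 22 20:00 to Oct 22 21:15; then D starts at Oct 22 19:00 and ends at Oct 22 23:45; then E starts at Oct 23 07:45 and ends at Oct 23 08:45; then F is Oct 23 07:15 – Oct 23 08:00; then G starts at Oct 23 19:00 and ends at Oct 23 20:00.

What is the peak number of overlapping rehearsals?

2

Sort all start/end points and keep a running count:
Oct 22 08:30 start A → 1
Oct 22 12:30 end A → 0
Oct 22 13:15 start B → 1
Oct 22 16:30 end B → 0
Oct 22 19:00 start D → 1
Oct 22 20:00 start C → 2
Oct 22 21:15 end C → 1
Oct 22 23:45 end D → 0
Oct 23 07:15 start F → 1
Oct 23 07:45 start E → 2
Oct 23 08:00 end F → 1
Oct 23 08:45 end E → 0
Oct 23 19:00 start G → 1
Oct 23 20:00 end G → 0
Peak is 2, at Oct 22 20:00 (C, D).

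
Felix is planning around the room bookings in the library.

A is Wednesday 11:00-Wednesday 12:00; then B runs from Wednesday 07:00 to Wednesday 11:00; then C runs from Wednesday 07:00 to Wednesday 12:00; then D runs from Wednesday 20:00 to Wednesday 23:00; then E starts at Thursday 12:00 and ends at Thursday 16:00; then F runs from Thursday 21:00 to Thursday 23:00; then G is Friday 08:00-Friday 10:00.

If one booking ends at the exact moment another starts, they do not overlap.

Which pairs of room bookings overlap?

Check each pair: they overlap iff neither finishes before the other starts.
Sorted by start: B, C, A, D, E, F, G.
C starts before B ends → B and C overlap.
A starts exactly when B ends (back-to-back, no overlap); B is clear from here.
A starts before C ends → C and A overlap.
D starts after C ends; C is clear from here.
D starts after A ends; A is clear from here.
E starts after D ends; D is clear from here.
F starts after E ends; E is clear from here.
G starts after F ends.

A & C, B & C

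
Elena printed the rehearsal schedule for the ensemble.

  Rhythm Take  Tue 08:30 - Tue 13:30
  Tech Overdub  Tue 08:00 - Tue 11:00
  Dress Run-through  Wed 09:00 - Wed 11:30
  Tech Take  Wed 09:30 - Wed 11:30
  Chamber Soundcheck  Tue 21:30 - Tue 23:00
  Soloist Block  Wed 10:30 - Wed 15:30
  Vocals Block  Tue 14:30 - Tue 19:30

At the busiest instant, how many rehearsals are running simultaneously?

3

Sort all start/end points and keep a running count:
Tue 08:00 start Tech Overdub → 1
Tue 08:30 start Rhythm Take → 2
Tue 11:00 end Tech Overdub → 1
Tue 13:30 end Rhythm Take → 0
Tue 14:30 start Vocals Block → 1
Tue 19:30 end Vocals Block → 0
Tue 21:30 start Chamber Soundcheck → 1
Tue 23:00 end Chamber Soundcheck → 0
Wed 09:00 start Dress Run-through → 1
Wed 09:30 start Tech Take → 2
Wed 10:30 start Soloist Block → 3
Wed 11:30 end Dress Run-through → 2
Wed 11:30 end Tech Take → 1
Wed 15:30 end Soloist Block → 0
Peak is 3, at Wed 10:30 (Dress Run-through, Soloist Block, Tech Take).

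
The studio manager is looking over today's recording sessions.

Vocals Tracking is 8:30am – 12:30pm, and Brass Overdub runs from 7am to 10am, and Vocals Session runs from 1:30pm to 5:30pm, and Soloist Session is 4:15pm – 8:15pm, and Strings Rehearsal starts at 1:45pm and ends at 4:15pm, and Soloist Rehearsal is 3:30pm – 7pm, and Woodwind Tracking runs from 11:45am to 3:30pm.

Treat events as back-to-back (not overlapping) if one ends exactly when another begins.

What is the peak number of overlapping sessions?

3

Walk through starts and ends in time order (an end at T is processed before a start at T):
7am start Brass Overdub → 1
8:30am start Vocals Tracking → 2
10am end Brass Overdub → 1
11:45am start Woodwind Tracking → 2
12:30pm end Vocals Tracking → 1
1:30pm start Vocals Session → 2
1:45pm start Strings Rehearsal → 3
3:30pm end Woodwind Tracking → 2
3:30pm start Soloist Rehearsal → 3
4:15pm end Strings Rehearsal → 2
4:15pm start Soloist Session → 3
5:30pm end Vocals Session → 2
7pm end Soloist Rehearsal → 1
8:15pm end Soloist Session → 0
Peak is 3, at 1:45pm (Strings Rehearsal, Vocals Session, Woodwind Tracking).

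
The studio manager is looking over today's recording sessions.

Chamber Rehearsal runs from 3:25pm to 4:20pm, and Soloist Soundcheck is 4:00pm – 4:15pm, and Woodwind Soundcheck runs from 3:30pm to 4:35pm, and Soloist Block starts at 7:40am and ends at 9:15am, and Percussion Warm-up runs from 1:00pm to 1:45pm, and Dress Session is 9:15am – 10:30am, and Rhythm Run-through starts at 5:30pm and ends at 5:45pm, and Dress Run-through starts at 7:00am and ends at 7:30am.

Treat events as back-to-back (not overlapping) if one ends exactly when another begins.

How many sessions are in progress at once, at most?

3

Walk through starts and ends in time order (an end at T is processed before a start at T):
7:00am start Dress Run-through → 1
7:30am end Dress Run-through → 0
7:40am start Soloist Block → 1
9:15am end Soloist Block → 0
9:15am start Dress Session → 1
10:30am end Dress Session → 0
1:00pm start Percussion Warm-up → 1
1:45pm end Percussion Warm-up → 0
3:25pm start Chamber Rehearsal → 1
3:30pm start Woodwind Soundcheck → 2
4:00pm start Soloist Soundcheck → 3
4:15pm end Soloist Soundcheck → 2
4:20pm end Chamber Rehearsal → 1
4:35pm end Woodwind Soundcheck → 0
5:30pm start Rhythm Run-through → 1
5:45pm end Rhythm Run-through → 0
Peak is 3, at 4:00pm (Chamber Rehearsal, Soloist Soundcheck, Woodwind Soundcheck).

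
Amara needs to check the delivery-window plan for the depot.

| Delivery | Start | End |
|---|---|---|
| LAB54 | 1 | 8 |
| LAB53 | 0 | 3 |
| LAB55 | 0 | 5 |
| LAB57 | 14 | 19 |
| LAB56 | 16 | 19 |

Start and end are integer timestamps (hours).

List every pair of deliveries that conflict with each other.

Sorted by start: LAB53, LAB55, LAB54, LAB57, LAB56.
LAB55 starts before LAB53 ends → LAB53 and LAB55 overlap.
LAB54 starts before LAB53 ends → LAB53 and LAB54 overlap.
LAB57 starts after LAB53 ends, so LAB53 has no further overlaps.
LAB54 starts before LAB55 ends → LAB55 and LAB54 overlap.
LAB57 starts after LAB55 ends, so LAB55 has no further overlaps.
LAB57 starts after LAB54 ends, so LAB54 has no further overlaps.
LAB56 starts before LAB57 ends → LAB57 and LAB56 overlap.

LAB53 & LAB54, LAB53 & LAB55, LAB54 & LAB55, LAB56 & LAB57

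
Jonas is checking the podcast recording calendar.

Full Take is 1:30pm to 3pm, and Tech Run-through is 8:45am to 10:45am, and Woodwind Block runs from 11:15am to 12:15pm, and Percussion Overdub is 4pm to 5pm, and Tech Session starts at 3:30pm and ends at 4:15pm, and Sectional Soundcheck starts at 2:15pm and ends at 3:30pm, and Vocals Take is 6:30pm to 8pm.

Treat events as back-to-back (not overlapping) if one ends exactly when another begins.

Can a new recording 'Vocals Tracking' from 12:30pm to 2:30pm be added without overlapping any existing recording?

No — it overlaps Full Take, Sectional Soundcheck

Tech Run-through: ends 10:45am at or before Vocals Tracking starts 12:30pm → clear.
Woodwind Block: ends 12:15pm at or before Vocals Tracking starts 12:30pm → clear.
Full Take: starts 1:30pm before Vocals Tracking ends 2:30pm, and ends 3pm after Vocals Tracking starts 12:30pm → overlap.
Sectional Soundcheck: starts 2:15pm before Vocals Tracking ends 2:30pm, and ends 3:30pm after Vocals Tracking starts 12:30pm → overlap.
Tech Session: starts 3:30pm at or after Vocals Tracking ends 2:30pm → clear.
Percussion Overdub: starts 4pm at or after Vocals Tracking ends 2:30pm → clear.
Vocals Take: starts 6:30pm at or after Vocals Tracking ends 2:30pm → clear.
Vocals Tracking overlaps Full Take, Sectional Soundcheck.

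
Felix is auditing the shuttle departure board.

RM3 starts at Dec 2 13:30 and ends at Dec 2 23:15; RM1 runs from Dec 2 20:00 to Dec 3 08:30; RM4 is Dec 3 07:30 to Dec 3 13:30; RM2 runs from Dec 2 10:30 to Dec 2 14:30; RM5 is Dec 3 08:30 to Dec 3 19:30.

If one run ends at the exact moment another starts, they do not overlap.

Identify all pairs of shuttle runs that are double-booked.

RM1 & RM3, RM1 & RM4, RM2 & RM3, RM4 & RM5

Check each pair: they overlap iff neither finishes before the other starts.
Sorted by start: RM2, RM3, RM1, RM4, RM5.
RM3 starts before RM2 ends → RM2 and RM3 overlap.
RM1 starts after RM2 ends — done with RM2.
RM1 starts before RM3 ends → RM3 and RM1 overlap.
RM4 starts after RM3 ends — done with RM3.
RM4 starts before RM1 ends → RM1 and RM4 overlap.
RM5 starts exactly when RM1 ends (back-to-back, no overlap).
RM5 starts before RM4 ends → RM4 and RM5 overlap.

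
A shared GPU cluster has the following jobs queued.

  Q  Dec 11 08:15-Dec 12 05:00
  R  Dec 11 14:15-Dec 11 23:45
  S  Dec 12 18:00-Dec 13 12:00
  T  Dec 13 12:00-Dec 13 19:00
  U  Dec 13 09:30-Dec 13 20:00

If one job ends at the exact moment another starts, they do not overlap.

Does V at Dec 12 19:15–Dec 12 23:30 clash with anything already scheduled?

Q: ends Dec 12 05:00 at or before V starts Dec 12 19:15 → clear.
R: ends Dec 11 23:45 at or before V starts Dec 12 19:15 → clear.
S: starts Dec 12 18:00 before V ends Dec 12 23:30, and ends Dec 13 12:00 after V starts Dec 12 19:15 → overlap.
U: starts Dec 13 09:30 at or after V ends Dec 12 23:30 → clear.
T: starts Dec 13 12:00 at or after V ends Dec 12 23:30 → clear.
V overlaps S.

Yes — it overlaps S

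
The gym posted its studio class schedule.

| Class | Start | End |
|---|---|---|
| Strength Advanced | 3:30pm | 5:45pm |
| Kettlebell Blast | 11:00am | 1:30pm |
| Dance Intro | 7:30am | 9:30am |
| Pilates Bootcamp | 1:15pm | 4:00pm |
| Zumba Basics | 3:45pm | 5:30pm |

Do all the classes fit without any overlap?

Two intervals overlap when each starts before the other ends.
Sorted by start: Dance Intro, Kettlebell Blast, Pilates Bootcamp, Strength Advanced, Zumba Basics.
Kettlebell Blast starts after Dance Intro ends — done with Dance Intro.
Pilates Bootcamp starts before Kettlebell Blast ends → Kettlebell Blast and Pilates Bootcamp overlap.
That's a conflict, so the schedule is not conflict-free.

No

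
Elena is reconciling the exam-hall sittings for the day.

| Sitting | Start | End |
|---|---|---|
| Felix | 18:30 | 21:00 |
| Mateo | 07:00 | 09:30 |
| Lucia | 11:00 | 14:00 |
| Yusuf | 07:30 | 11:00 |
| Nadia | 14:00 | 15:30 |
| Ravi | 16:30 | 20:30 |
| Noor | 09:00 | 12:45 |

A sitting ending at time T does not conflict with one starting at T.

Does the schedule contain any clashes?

Yes

Two intervals overlap when each starts before the other ends.
Sorted by start: Mateo, Yusuf, Noor, Lucia, Nadia, Ravi, Felix.
Yusuf starts before Mateo ends → Mateo and Yusuf overlap.
That's a conflict, so the schedule is not conflict-free.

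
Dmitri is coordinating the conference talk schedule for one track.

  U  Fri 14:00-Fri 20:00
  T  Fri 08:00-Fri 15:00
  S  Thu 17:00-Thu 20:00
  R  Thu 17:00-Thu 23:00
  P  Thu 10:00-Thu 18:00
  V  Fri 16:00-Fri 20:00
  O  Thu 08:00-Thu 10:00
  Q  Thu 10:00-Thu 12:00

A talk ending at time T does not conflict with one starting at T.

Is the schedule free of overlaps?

Check each pair: they overlap iff neither finishes before the other starts.
Sorted by start: O, P, Q, R, S, T, U, V.
P starts exactly when O ends (back-to-back, no overlap), so nothing later overlaps O either.
Q starts before P ends → P and Q overlap.
That's a conflict, so the schedule is not conflict-free.

No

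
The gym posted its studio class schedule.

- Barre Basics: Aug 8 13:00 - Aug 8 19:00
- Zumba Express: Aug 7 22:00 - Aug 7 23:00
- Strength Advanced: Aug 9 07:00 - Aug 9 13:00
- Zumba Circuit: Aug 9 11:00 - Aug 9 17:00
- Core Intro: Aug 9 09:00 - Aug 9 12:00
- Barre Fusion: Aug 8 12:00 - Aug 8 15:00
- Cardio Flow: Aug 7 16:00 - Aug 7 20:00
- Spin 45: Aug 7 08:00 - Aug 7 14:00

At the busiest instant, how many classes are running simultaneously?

Sweep the timeline, counting +1 at each start and −1 at each end (ends before starts at a tie):
Aug 7 08:00 start Spin 45 → 1
Aug 7 14:00 end Spin 45 → 0
Aug 7 16:00 start Cardio Flow → 1
Aug 7 20:00 end Cardio Flow → 0
Aug 7 22:00 start Zumba Express → 1
Aug 7 23:00 end Zumba Express → 0
Aug 8 12:00 start Barre Fusion → 1
Aug 8 13:00 start Barre Basics → 2
Aug 8 15:00 end Barre Fusion → 1
Aug 8 19:00 end Barre Basics → 0
Aug 9 07:00 start Strength Advanced → 1
Aug 9 09:00 start Core Intro → 2
Aug 9 11:00 start Zumba Circuit → 3
Aug 9 12:00 end Core Intro → 2
Aug 9 13:00 end Strength Advanced → 1
Aug 9 17:00 end Zumba Circuit → 0
Peak is 3, at Aug 9 11:00 (Core Intro, Strength Advanced, Zumba Circuit).

3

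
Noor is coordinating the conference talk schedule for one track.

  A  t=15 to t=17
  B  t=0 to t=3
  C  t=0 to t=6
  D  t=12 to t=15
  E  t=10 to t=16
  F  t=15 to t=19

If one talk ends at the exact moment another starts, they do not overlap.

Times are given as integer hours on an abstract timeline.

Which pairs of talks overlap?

A & E, A & F, B & C, D & E, E & F

Sorted by start: B, C, E, D, A, F.
C starts before B ends → B and C overlap.
E starts after B ends, so B has no further overlaps.
E starts after C ends, so C has no further overlaps.
D starts before E ends → E and D overlap.
A starts before E ends → E and A overlap.
F starts before E ends → E and F overlap.
A starts exactly when D ends (back-to-back, no overlap), so D has no further overlaps.
F starts before A ends → A and F overlap.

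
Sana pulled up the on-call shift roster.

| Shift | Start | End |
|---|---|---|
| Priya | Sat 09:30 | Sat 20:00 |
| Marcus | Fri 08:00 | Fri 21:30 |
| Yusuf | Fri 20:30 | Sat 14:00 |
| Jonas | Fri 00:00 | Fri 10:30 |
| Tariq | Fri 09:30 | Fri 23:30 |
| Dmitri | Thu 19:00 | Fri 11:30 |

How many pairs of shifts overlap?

9

Sorted by start: Dmitri, Jonas, Marcus, Tariq, Yusuf, Priya.
Jonas starts before Dmitri ends → Dmitri and Jonas overlap.
Marcus starts before Dmitri ends → Dmitri and Marcus overlap.
Tariq starts before Dmitri ends → Dmitri and Tariq overlap.
Yusuf starts after Dmitri ends, so nothing later overlaps Dmitri either.
Marcus starts before Jonas ends → Jonas and Marcus overlap.
Tariq starts before Jonas ends → Jonas and Tariq overlap.
Yusuf starts after Jonas ends, so nothing later overlaps Jonas either.
Tariq starts before Marcus ends → Marcus and Tariq overlap.
Yusuf starts before Marcus ends → Marcus and Yusuf overlap.
Priya starts after Marcus ends.
Yusuf starts before Tariq ends → Tariq and Yusuf overlap.
Priya starts after Tariq ends.
Priya starts before Yusuf ends → Yusuf and Priya overlap.
Overlapping pairs: Dmitri & Jonas, Dmitri & Marcus, Dmitri & Tariq, Jonas & Marcus, Jonas & Tariq, Marcus & Tariq, Marcus & Yusuf, Priya & Yusuf, Tariq & Yusuf — 9 in total.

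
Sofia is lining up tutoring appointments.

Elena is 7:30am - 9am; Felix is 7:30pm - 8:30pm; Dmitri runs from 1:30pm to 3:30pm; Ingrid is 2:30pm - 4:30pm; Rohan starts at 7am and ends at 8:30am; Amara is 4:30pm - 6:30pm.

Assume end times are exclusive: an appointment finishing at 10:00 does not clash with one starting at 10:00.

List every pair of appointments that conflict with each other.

Dmitri & Ingrid, Elena & Rohan

Sorted by start: Rohan, Elena, Dmitri, Ingrid, Amara, Felix.
Elena starts before Rohan ends → Rohan and Elena overlap.
Dmitri starts after Rohan ends, so nothing later overlaps Rohan either.
Dmitri starts after Elena ends, so nothing later overlaps Elena either.
Ingrid starts before Dmitri ends → Dmitri and Ingrid overlap.
Amara starts after Dmitri ends, so nothing later overlaps Dmitri either.
Amara starts exactly when Ingrid ends (back-to-back, no overlap), so nothing later overlaps Ingrid either.
Felix starts after Amara ends.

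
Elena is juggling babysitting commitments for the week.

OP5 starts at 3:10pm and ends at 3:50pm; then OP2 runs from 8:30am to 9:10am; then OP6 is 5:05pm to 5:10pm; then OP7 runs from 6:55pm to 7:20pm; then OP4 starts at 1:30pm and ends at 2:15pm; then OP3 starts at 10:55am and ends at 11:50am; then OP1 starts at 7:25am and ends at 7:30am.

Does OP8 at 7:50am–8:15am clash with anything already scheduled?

OP1: ends 7:30am at or before OP8 starts 7:50am → clear.
OP2: starts 8:30am at or after OP8 ends 8:15am → clear.
OP3: starts 10:55am at or after OP8 ends 8:15am → clear.
OP4: starts 1:30pm at or after OP8 ends 8:15am → clear.
OP5: starts 3:10pm at or after OP8 ends 8:15am → clear.
OP6: starts 5:05pm at or after OP8 ends 8:15am → clear.
OP7: starts 6:55pm at or after OP8 ends 8:15am → clear.

No — it doesn't clash with anything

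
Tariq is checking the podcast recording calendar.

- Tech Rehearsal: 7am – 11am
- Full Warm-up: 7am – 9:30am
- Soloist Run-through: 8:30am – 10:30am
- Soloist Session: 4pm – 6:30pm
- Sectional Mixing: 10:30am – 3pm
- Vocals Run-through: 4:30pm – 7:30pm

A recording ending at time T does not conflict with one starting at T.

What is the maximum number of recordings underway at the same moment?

Walk through starts and ends in time order (an end at T is processed before a start at T):
7am start Full Warm-up → 1
7am start Tech Rehearsal → 2
8:30am start Soloist Run-through → 3
9:30am end Full Warm-up → 2
10:30am end Soloist Run-through → 1
10:30am start Sectional Mixing → 2
11am end Tech Rehearsal → 1
3pm end Sectional Mixing → 0
4pm start Soloist Session → 1
4:30pm start Vocals Run-through → 2
6:30pm end Soloist Session → 1
7:30pm end Vocals Run-through → 0
Peak is 3, at 8:30am (Full Warm-up, Soloist Run-through, Tech Rehearsal).

3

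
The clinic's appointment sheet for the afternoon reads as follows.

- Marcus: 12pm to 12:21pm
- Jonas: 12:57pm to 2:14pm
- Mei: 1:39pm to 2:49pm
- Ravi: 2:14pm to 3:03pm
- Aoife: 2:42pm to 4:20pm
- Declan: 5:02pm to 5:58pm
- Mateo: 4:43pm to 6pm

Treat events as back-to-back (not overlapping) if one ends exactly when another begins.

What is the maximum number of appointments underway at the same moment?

Sweep the timeline, counting +1 at each start and −1 at each end (ends before starts at a tie):
12pm start Marcus → 1
12:21pm end Marcus → 0
12:57pm start Jonas → 1
1:39pm start Mei → 2
2:14pm end Jonas → 1
2:14pm start Ravi → 2
2:42pm start Aoife → 3
2:49pm end Mei → 2
3:03pm end Ravi → 1
4:20pm end Aoife → 0
4:43pm start Mateo → 1
5:02pm start Declan → 2
5:58pm end Declan → 1
6pm end Mateo → 0
Peak is 3, at 2:42pm (Aoife, Mei, Ravi).

3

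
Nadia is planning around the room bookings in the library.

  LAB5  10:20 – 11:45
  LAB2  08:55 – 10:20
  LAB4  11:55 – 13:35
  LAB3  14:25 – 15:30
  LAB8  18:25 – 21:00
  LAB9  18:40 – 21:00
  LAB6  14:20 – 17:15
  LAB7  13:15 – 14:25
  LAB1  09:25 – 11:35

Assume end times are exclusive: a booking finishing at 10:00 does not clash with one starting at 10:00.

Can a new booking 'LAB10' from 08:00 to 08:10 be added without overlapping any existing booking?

LAB2: starts 08:55 at or after LAB10 ends 08:10 → clear.
LAB1: starts 09:25 at or after LAB10 ends 08:10 → clear.
LAB5: starts 10:20 at or after LAB10 ends 08:10 → clear.
LAB4: starts 11:55 at or after LAB10 ends 08:10 → clear.
LAB7: starts 13:15 at or after LAB10 ends 08:10 → clear.
LAB6: starts 14:20 at or after LAB10 ends 08:10 → clear.
LAB3: starts 14:25 at or after LAB10 ends 08:10 → clear.
LAB8: starts 18:25 at or after LAB10 ends 08:10 → clear.
LAB9: starts 18:40 at or after LAB10 ends 08:10 → clear.

Yes — the slot is free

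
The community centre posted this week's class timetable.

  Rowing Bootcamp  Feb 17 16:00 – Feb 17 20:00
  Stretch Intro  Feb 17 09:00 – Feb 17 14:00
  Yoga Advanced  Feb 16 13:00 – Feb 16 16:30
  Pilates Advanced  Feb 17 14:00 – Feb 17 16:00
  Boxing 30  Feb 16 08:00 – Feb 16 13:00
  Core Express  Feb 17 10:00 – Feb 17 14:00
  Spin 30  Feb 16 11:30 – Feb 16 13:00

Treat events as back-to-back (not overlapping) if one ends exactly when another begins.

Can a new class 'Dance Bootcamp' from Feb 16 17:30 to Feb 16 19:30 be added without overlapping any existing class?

Boxing 30: ends Feb 16 13:00 at or before Dance Bootcamp starts Feb 16 17:30 → clear.
Spin 30: ends Feb 16 13:00 at or before Dance Bootcamp starts Feb 16 17:30 → clear.
Yoga Advanced: ends Feb 16 16:30 at or before Dance Bootcamp starts Feb 16 17:30 → clear.
Stretch Intro: starts Feb 17 09:00 at or after Dance Bootcamp ends Feb 16 19:30 → clear.
Core Express: starts Feb 17 10:00 at or after Dance Bootcamp ends Feb 16 19:30 → clear.
Pilates Advanced: starts Feb 17 14:00 at or after Dance Bootcamp ends Feb 16 19:30 → clear.
Rowing Bootcamp: starts Feb 17 16:00 at or after Dance Bootcamp ends Feb 16 19:30 → clear.

Yes — the slot is free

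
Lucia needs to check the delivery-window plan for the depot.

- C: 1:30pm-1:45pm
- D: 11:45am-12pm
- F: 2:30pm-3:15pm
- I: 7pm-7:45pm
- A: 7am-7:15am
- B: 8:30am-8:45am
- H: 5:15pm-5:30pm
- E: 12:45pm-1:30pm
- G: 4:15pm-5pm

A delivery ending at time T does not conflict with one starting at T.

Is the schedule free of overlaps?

Check each pair: they overlap iff neither finishes before the other starts.
Sorted by start: A, B, D, E, C, F, G, H, I.
B starts after A ends, so A has no further overlaps.
D starts after B ends, so B has no further overlaps.
E starts after D ends, so D has no further overlaps.
C starts exactly when E ends (back-to-back, no overlap), so E has no further overlaps.
F starts after C ends, so C has no further overlaps.
G starts after F ends, so F has no further overlaps.
H starts after G ends, so G has no further overlaps.
I starts after H ends.
Every pair is clear; the schedule has no overlaps.

Yes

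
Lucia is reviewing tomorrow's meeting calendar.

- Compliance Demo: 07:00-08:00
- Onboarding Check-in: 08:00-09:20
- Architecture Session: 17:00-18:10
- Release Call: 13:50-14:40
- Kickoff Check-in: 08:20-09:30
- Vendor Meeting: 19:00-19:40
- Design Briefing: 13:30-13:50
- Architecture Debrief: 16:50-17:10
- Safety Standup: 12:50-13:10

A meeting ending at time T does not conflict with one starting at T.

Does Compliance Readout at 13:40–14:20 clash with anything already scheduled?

Compliance Demo: ends 08:00 at or before Compliance Readout starts 13:40 → clear.
Onboarding Check-in: ends 09:20 at or before Compliance Readout starts 13:40 → clear.
Kickoff Check-in: ends 09:30 at or before Compliance Readout starts 13:40 → clear.
Safety Standup: ends 13:10 at or before Compliance Readout starts 13:40 → clear.
Design Briefing: starts 13:30 before Compliance Readout ends 14:20, and ends 13:50 after Compliance Readout starts 13:40 → overlap.
Release Call: starts 13:50 before Compliance Readout ends 14:20, and ends 14:40 after Compliance Readout starts 13:40 → overlap.
Architecture Debrief: starts 16:50 at or after Compliance Readout ends 14:20 → clear.
Architecture Session: starts 17:00 at or after Compliance Readout ends 14:20 → clear.
Vendor Meeting: starts 19:00 at or after Compliance Readout ends 14:20 → clear.
Compliance Readout overlaps Release Call, Design Briefing.

Yes — it overlaps Design Briefing, Release Call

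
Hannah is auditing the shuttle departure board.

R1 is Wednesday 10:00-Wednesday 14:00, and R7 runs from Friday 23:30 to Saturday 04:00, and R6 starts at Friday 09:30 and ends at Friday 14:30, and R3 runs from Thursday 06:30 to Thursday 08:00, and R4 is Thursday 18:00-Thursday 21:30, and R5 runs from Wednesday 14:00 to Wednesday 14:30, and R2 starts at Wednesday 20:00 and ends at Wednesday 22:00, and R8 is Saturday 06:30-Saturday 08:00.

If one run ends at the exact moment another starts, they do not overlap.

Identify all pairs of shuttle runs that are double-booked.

no overlapping pairs

Two intervals overlap when each starts before the other ends.
Sorted by start: R1, R5, R2, R3, R4, R6, R7, R8.
R5 starts exactly when R1 ends (back-to-back, no overlap); R1 is clear from here.
R2 starts after R5 ends; R5 is clear from here.
R3 starts after R2 ends; R2 is clear from here.
R4 starts after R3 ends; R3 is clear from here.
R6 starts after R4 ends; R4 is clear from here.
R7 starts after R6 ends; R6 is clear from here.
R8 starts after R7 ends.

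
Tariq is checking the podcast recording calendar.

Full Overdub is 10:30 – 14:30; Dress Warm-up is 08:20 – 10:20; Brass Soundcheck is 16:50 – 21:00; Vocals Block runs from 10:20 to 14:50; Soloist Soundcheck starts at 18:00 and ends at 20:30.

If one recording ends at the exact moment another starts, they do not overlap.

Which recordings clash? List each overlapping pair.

Check each pair: they overlap iff neither finishes before the other starts.
Sorted by start: Dress Warm-up, Vocals Block, Full Overdub, Brass Soundcheck, Soloist Soundcheck.
Vocals Block starts exactly when Dress Warm-up ends (back-to-back, no overlap), so Dress Warm-up has no further overlaps.
Full Overdub starts before Vocals Block ends → Vocals Block and Full Overdub overlap.
Brass Soundcheck starts after Vocals Block ends, so Vocals Block has no further overlaps.
Brass Soundcheck starts after Full Overdub ends, so Full Overdub has no further overlaps.
Soloist Soundcheck starts before Brass Soundcheck ends → Brass Soundcheck and Soloist Soundcheck overlap.

Brass Soundcheck & Soloist Soundcheck, Full Overdub & Vocals Block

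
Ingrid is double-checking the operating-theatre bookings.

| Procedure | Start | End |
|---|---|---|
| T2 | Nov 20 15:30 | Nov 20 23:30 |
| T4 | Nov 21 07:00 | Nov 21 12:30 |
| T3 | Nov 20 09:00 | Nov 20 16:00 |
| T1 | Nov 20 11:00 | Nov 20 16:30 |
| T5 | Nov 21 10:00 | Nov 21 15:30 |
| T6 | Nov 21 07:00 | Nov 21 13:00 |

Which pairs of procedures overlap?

Check each pair: they overlap iff neither finishes before the other starts.
Sorted by start: T3, T1, T2, T4, T6, T5.
T1 starts before T3 ends → T3 and T1 overlap.
T2 starts before T3 ends → T3 and T2 overlap.
T4 starts after T3 ends, so T3 has no further overlaps.
T2 starts before T1 ends → T1 and T2 overlap.
T4 starts after T1 ends, so T1 has no further overlaps.
T4 starts after T2 ends, so T2 has no further overlaps.
T6 starts before T4 ends → T4 and T6 overlap.
T5 starts before T4 ends → T4 and T5 overlap.
T5 starts before T6 ends → T6 and T5 overlap.

T1 & T2, T1 & T3, T2 & T3, T4 & T5, T4 & T6, T5 & T6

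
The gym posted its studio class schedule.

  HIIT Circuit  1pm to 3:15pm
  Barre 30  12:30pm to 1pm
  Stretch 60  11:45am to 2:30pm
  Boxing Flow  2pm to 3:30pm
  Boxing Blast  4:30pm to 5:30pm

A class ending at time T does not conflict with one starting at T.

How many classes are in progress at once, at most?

3

Walk through starts and ends in time order (an end at T is processed before a start at T):
11:45am start Stretch 60 → 1
12:30pm start Barre 30 → 2
1pm end Barre 30 → 1
1pm start HIIT Circuit → 2
2pm start Boxing Flow → 3
2:30pm end Stretch 60 → 2
3:15pm end HIIT Circuit → 1
3:30pm end Boxing Flow → 0
4:30pm start Boxing Blast → 1
5:30pm end Boxing Blast → 0
Peak is 3, at 2pm (Boxing Flow, HIIT Circuit, Stretch 60).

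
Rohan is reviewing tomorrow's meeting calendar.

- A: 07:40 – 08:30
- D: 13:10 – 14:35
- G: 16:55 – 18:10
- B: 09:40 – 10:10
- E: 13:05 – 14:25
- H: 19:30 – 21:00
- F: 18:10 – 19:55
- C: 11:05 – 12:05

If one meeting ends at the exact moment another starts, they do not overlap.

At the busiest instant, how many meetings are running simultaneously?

2

Sort all start/end points and keep a running count:
07:40 start A → 1
08:30 end A → 0
09:40 start B → 1
10:10 end B → 0
11:05 start C → 1
12:05 end C → 0
13:05 start E → 1
13:10 start D → 2
14:25 end E → 1
14:35 end D → 0
16:55 start G → 1
18:10 end G → 0
18:10 start F → 1
19:30 start H → 2
19:55 end F → 1
21:00 end H → 0
Peak is 2, at 13:10 (D, E).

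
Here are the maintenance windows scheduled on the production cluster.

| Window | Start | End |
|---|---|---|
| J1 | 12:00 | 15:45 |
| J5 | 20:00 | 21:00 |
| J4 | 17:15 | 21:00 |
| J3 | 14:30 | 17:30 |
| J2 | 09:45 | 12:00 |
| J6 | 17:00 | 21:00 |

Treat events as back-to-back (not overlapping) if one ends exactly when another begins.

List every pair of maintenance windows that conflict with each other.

J1 & J3, J3 & J4, J3 & J6, J4 & J5, J4 & J6, J5 & J6

Sorted by start: J2, J1, J3, J6, J4, J5.
J1 starts exactly when J2 ends (back-to-back, no overlap); J2 is clear from here.
J3 starts before J1 ends → J1 and J3 overlap.
J6 starts after J1 ends; J1 is clear from here.
J6 starts before J3 ends → J3 and J6 overlap.
J4 starts before J3 ends → J3 and J4 overlap.
J5 starts after J3 ends.
J4 starts before J6 ends → J6 and J4 overlap.
J5 starts before J6 ends → J6 and J5 overlap.
J5 starts before J4 ends → J4 and J5 overlap.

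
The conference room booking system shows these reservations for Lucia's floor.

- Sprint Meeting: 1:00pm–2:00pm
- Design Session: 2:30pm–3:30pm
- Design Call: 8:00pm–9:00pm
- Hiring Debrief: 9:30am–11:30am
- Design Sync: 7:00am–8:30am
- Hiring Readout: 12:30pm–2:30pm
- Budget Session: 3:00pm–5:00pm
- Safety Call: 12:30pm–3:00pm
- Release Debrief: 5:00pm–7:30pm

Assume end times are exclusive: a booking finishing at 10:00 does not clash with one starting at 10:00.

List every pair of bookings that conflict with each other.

Two intervals overlap when each starts before the other ends.
Sorted by start: Design Sync, Hiring Debrief, Hiring Readout, Safety Call, Sprint Meeting, Design Session, Budget Session, Release Debrief, Design Call.
Hiring Debrief starts after Design Sync ends, so nothing later overlaps Design Sync either.
Hiring Readout starts after Hiring Debrief ends, so nothing later overlaps Hiring Debrief either.
Safety Call starts before Hiring Readout ends → Hiring Readout and Safety Call overlap.
Sprint Meeting starts before Hiring Readout ends → Hiring Readout and Sprint Meeting overlap.
Design Session starts exactly when Hiring Readout ends (back-to-back, no overlap), so nothing later overlaps Hiring Readout either.
Sprint Meeting starts before Safety Call ends → Safety Call and Sprint Meeting overlap.
Design Session starts before Safety Call ends → Safety Call and Design Session overlap.
Budget Session starts exactly when Safety Call ends (back-to-back, no overlap), so nothing later overlaps Safety Call either.
Design Session starts after Sprint Meeting ends, so nothing later overlaps Sprint Meeting either.
Budget Session starts before Design Session ends → Design Session and Budget Session overlap.
Release Debrief starts after Design Session ends, so nothing later overlaps Design Session either.
Release Debrief starts exactly when Budget Session ends (back-to-back, no overlap), so nothing later overlaps Budget Session either.
Design Call starts after Release Debrief ends.

Budget Session & Design Session, Design Session & Safety Call, Hiring Readout & Safety Call, Hiring Readout & Sprint Meeting, Safety Call & Sprint Meeting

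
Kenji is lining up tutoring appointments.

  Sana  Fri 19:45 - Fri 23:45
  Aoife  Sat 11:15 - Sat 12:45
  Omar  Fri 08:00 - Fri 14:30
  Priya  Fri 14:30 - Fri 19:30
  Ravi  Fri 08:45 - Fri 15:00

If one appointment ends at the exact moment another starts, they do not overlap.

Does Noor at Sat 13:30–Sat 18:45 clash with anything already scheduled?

No — it doesn't clash with anything

Omar: ends Fri 14:30 at or before Noor starts Sat 13:30 → clear.
Ravi: ends Fri 15:00 at or before Noor starts Sat 13:30 → clear.
Priya: ends Fri 19:30 at or before Noor starts Sat 13:30 → clear.
Sana: ends Fri 23:45 at or before Noor starts Sat 13:30 → clear.
Aoife: ends Sat 12:45 at or before Noor starts Sat 13:30 → clear.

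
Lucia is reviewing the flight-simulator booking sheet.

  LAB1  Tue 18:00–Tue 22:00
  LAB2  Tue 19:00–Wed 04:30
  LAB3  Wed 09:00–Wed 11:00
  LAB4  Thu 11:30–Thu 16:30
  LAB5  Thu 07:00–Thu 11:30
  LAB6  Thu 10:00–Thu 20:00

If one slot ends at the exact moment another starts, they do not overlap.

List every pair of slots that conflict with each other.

Sorted by start: LAB1, LAB2, LAB3, LAB5, LAB6, LAB4.
LAB2 starts before LAB1 ends → LAB1 and LAB2 overlap.
LAB3 starts after LAB1 ends, so LAB1 has no further overlaps.
LAB3 starts after LAB2 ends, so LAB2 has no further overlaps.
LAB5 starts after LAB3 ends, so LAB3 has no further overlaps.
LAB6 starts before LAB5 ends → LAB5 and LAB6 overlap.
LAB4 starts exactly when LAB5 ends (back-to-back, no overlap).
LAB4 starts before LAB6 ends → LAB6 and LAB4 overlap.

LAB1 & LAB2, LAB4 & LAB6, LAB5 & LAB6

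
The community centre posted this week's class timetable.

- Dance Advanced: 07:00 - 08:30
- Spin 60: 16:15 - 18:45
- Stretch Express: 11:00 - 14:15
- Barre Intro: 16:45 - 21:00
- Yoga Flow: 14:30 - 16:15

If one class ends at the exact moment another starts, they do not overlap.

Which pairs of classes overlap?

Barre Intro & Spin 60

Sorted by start: Dance Advanced, Stretch Express, Yoga Flow, Spin 60, Barre Intro.
Stretch Express starts after Dance Advanced ends, so nothing later overlaps Dance Advanced either.
Yoga Flow starts after Stretch Express ends, so nothing later overlaps Stretch Express either.
Spin 60 starts exactly when Yoga Flow ends (back-to-back, no overlap), so nothing later overlaps Yoga Flow either.
Barre Intro starts before Spin 60 ends → Spin 60 and Barre Intro overlap.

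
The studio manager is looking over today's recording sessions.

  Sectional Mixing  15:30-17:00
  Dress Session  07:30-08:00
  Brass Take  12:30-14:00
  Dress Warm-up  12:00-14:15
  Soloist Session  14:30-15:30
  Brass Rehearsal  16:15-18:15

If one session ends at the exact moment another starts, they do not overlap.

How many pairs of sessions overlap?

2

Two intervals overlap when each starts before the other ends.
Sorted by start: Dress Session, Dress Warm-up, Brass Take, Soloist Session, Sectional Mixing, Brass Rehearsal.
Dress Warm-up starts after Dress Session ends, so Dress Session has no further overlaps.
Brass Take starts before Dress Warm-up ends → Dress Warm-up and Brass Take overlap.
Soloist Session starts after Dress Warm-up ends, so Dress Warm-up has no further overlaps.
Soloist Session starts after Brass Take ends, so Brass Take has no further overlaps.
Sectional Mixing starts exactly when Soloist Session ends (back-to-back, no overlap), so Soloist Session has no further overlaps.
Brass Rehearsal starts before Sectional Mixing ends → Sectional Mixing and Brass Rehearsal overlap.
Overlapping pairs: Brass Rehearsal & Sectional Mixing, Brass Take & Dress Warm-up — 2 in total.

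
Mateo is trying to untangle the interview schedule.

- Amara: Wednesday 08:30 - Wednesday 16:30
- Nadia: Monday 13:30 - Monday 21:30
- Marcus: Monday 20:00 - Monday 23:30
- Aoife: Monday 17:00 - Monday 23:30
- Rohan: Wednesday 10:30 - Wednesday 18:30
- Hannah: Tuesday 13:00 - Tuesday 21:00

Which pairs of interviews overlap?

Amara & Rohan, Aoife & Marcus, Aoife & Nadia, Marcus & Nadia

Two intervals overlap when each starts before the other ends.
Sorted by start: Nadia, Aoife, Marcus, Hannah, Amara, Rohan.
Aoife starts before Nadia ends → Nadia and Aoife overlap.
Marcus starts before Nadia ends → Nadia and Marcus overlap.
Hannah starts after Nadia ends, so Nadia has no further overlaps.
Marcus starts before Aoife ends → Aoife and Marcus overlap.
Hannah starts after Aoife ends, so Aoife has no further overlaps.
Hannah starts after Marcus ends, so Marcus has no further overlaps.
Amara starts after Hannah ends, so Hannah has no further overlaps.
Rohan starts before Amara ends → Amara and Rohan overlap.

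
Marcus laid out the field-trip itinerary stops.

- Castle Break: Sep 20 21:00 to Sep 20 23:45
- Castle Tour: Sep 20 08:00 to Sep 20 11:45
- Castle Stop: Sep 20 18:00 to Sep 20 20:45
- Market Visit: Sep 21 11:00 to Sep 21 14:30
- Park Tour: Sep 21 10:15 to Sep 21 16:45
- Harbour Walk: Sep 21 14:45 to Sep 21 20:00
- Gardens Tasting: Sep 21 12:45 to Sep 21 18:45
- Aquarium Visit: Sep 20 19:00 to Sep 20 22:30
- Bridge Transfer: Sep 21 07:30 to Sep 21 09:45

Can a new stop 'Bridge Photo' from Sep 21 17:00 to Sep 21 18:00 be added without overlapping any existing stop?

No — it overlaps Gardens Tasting, Harbour Walk

Castle Tour: ends Sep 20 11:45 at or before Bridge Photo starts Sep 21 17:00 → clear.
Castle Stop: ends Sep 20 20:45 at or before Bridge Photo starts Sep 21 17:00 → clear.
Aquarium Visit: ends Sep 20 22:30 at or before Bridge Photo starts Sep 21 17:00 → clear.
Castle Break: ends Sep 20 23:45 at or before Bridge Photo starts Sep 21 17:00 → clear.
Bridge Transfer: ends Sep 21 09:45 at or before Bridge Photo starts Sep 21 17:00 → clear.
Park Tour: ends Sep 21 16:45 at or before Bridge Photo starts Sep 21 17:00 → clear.
Market Visit: ends Sep 21 14:30 at or before Bridge Photo starts Sep 21 17:00 → clear.
Gardens Tasting: starts Sep 21 12:45 before Bridge Photo ends Sep 21 18:00, and ends Sep 21 18:45 after Bridge Photo starts Sep 21 17:00 → overlap.
Harbour Walk: starts Sep 21 14:45 before Bridge Photo ends Sep 21 18:00, and ends Sep 21 20:00 after Bridge Photo starts Sep 21 17:00 → overlap.
Bridge Photo overlaps Harbour Walk, Gardens Tasting.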